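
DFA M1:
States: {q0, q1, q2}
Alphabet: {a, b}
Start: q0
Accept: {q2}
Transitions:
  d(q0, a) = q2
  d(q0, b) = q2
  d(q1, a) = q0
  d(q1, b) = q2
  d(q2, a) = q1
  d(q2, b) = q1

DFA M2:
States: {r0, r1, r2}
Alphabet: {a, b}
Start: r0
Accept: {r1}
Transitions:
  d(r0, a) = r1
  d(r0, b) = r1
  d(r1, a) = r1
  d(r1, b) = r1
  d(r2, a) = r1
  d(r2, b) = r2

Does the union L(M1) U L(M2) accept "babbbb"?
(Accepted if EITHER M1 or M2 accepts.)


M1: final=q1 accepted=False
M2: final=r1 accepted=True

Yes, union accepts


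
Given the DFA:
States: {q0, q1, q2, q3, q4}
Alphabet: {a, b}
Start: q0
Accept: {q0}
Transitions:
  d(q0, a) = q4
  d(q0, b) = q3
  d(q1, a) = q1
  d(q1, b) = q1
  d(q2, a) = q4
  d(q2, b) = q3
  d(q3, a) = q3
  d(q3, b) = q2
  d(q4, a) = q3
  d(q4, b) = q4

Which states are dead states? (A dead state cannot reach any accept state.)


Forward reachability from each state:
  q0 -> reaches accept state q0 (live)
  q1 -> reaches {q1}, no accept state (dead)
  q2 -> reaches {q2, q3, q4}, no accept state (dead)
  q3 -> reaches {q2, q3, q4}, no accept state (dead)
  q4 -> reaches {q2, q3, q4}, no accept state (dead)

{q1, q2, q3, q4}


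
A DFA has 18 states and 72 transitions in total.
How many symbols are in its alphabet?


Each state has exactly one transition per symbol.
|alphabet| = transitions / states = 72 / 18 = 4

4


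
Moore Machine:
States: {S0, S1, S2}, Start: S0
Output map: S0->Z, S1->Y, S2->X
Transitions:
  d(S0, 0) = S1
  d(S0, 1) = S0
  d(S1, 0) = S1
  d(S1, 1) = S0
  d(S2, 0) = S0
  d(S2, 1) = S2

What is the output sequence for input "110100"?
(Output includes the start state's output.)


Start: S0 (output Z)
  --1--> S0 (output Z)
  --1--> S0 (output Z)
  --0--> S1 (output Y)
  --1--> S0 (output Z)
  --0--> S1 (output Y)
  --0--> S1 (output Y)

"ZZZYZYY"


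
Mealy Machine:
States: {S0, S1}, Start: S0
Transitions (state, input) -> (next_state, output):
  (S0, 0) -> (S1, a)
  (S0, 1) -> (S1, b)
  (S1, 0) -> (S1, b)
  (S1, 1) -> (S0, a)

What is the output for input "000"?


Step-by-step:
  (S0, 0) -> (S1, a)
  (S1, 0) -> (S1, b)
  (S1, 0) -> (S1, b)

"abb"


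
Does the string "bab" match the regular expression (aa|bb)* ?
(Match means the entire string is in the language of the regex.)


|string| = 3; first = 'b'; last = 'b'

No, "bab" does not match (aa|bb)*


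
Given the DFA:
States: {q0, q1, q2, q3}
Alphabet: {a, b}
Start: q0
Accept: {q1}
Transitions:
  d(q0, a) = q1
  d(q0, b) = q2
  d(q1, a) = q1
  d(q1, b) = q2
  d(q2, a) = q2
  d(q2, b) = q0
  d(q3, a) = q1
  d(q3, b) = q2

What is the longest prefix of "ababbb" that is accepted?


Run the DFA, marking each prefix where the state is accepting:
  "" -> q0 [reject]
  "a" -> q1 [accept]
  "ab" -> q2 [reject]
  "aba" -> q2 [reject]
  "abab" -> q0 [reject]
  "ababb" -> q2 [reject]
  "ababbb" -> q0 [reject]

"a"


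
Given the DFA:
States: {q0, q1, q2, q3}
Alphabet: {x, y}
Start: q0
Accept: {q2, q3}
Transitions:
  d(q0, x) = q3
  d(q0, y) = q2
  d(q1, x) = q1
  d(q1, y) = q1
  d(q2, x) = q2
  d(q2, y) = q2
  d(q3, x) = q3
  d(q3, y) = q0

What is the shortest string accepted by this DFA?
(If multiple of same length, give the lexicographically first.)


BFS by string length (lex-first path to each state shown):
  len 0: q0<-""
  len 1: q2<-"y", q3<-"x"
Found accept state at length 1.

"x"


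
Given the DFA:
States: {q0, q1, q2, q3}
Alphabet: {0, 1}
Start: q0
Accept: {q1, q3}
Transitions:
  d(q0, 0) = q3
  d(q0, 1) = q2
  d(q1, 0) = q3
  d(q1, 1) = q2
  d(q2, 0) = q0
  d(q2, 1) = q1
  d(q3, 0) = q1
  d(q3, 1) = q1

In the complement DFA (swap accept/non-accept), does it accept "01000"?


Trace: q0 -> q3 -> q1 -> q3 -> q1 -> q3
Final: q3
Original accept: {q1, q3}
Complement: q3 is in original accept

No, complement rejects (original accepts)


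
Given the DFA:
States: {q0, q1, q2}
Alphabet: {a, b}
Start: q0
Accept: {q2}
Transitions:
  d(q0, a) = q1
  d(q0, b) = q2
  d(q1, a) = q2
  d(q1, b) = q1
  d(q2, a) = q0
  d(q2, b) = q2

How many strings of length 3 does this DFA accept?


Enumerating all length-3 strings:
  "aaa" -> q0 [reject]
  "aab" -> q2 [accept]
  "aba" -> q2 [accept]
  "abb" -> q1 [reject]
  "baa" -> q1 [reject]
  "bab" -> q2 [accept]
  "bba" -> q0 [reject]
  "bbb" -> q2 [accept]

4 out of 8


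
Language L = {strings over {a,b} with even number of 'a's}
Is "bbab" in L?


count('a') = 1; 1 mod 2 = 1

No, "bbab" is not in L


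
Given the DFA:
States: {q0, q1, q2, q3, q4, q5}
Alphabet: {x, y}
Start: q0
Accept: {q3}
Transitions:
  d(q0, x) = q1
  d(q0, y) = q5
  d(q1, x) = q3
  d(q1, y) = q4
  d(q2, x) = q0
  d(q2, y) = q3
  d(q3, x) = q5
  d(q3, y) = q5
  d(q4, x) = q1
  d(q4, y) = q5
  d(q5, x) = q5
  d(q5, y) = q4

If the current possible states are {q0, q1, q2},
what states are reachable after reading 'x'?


Apply transition on 'x' from each current state:
  d(q0, x) = q1
  d(q1, x) = q3
  d(q2, x) = q0

{q0, q1, q3}


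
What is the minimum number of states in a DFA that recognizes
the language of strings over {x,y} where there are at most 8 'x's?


States: count = 0, 1, ..., 8 (all accepting; 9 states), plus a dead state for count > 8.
Total: 9 + 1 = 10.

10


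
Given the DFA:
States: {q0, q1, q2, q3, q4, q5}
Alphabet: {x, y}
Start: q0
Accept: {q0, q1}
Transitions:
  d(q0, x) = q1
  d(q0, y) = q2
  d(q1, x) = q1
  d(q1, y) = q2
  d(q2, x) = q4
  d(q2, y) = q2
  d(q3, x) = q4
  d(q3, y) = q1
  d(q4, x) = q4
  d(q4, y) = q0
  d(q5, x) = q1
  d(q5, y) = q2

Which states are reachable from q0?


BFS from q0:
  layer 0: {q0}
  layer 1: {q1, q2}
  layer 2: {q4}

{q0, q1, q2, q4}


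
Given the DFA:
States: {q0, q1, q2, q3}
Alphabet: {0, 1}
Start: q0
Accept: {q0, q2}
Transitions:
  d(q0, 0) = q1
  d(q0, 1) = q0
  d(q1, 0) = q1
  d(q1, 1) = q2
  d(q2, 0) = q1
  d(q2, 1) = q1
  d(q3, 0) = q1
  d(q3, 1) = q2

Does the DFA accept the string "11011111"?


Trace: q0 -> q0 -> q0 -> q1 -> q2 -> q1 -> q2 -> q1 -> q2
Final state: q2
Accept states: {q0, q2}

Yes, accepted (final state q2 is an accept state)


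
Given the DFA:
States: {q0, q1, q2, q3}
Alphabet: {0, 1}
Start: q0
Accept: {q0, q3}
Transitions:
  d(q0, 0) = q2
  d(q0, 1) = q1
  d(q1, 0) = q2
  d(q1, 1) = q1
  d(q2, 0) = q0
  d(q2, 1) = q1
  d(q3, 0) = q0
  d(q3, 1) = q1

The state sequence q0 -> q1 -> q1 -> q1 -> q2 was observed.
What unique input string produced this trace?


Trace back each transition to find the symbol:
  q0 --[1]--> q1
  q1 --[1]--> q1
  q1 --[1]--> q1
  q1 --[0]--> q2

"1110"


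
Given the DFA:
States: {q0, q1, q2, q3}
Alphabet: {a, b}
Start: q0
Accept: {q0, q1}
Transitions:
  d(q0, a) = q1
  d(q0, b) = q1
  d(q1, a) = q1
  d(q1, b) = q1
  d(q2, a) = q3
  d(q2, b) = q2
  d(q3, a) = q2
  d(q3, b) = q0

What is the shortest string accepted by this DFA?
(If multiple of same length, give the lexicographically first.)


BFS by string length (lex-first path to each state shown):
  len 0: q0<-""
Found accept state at length 0.

"" (empty string)


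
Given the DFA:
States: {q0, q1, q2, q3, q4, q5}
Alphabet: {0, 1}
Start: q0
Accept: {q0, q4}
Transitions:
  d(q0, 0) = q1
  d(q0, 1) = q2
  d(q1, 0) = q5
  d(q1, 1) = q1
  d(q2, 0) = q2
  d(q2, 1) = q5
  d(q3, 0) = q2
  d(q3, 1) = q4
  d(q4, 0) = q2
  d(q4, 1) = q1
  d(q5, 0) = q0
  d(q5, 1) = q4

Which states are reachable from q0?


BFS from q0:
  layer 0: {q0}
  layer 1: {q1, q2}
  layer 2: {q5}
  layer 3: {q4}

{q0, q1, q2, q4, q5}


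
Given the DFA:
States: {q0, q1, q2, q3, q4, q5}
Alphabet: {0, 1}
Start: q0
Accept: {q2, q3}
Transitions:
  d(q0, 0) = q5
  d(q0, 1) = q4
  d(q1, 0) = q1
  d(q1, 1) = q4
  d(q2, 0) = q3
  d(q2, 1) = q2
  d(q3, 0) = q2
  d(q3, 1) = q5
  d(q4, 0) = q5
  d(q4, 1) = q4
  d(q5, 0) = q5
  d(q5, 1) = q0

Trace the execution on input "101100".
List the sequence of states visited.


Input: 101100
d(q0, 1) = q4
d(q4, 0) = q5
d(q5, 1) = q0
d(q0, 1) = q4
d(q4, 0) = q5
d(q5, 0) = q5


q0 -> q4 -> q5 -> q0 -> q4 -> q5 -> q5


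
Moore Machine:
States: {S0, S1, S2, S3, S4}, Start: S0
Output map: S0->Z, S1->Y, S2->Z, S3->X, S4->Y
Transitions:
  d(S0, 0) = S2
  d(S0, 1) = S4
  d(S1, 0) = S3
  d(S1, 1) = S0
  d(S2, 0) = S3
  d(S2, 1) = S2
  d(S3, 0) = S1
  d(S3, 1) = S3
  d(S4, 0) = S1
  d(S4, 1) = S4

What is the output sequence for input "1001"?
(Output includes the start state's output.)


Start: S0 (output Z)
  --1--> S4 (output Y)
  --0--> S1 (output Y)
  --0--> S3 (output X)
  --1--> S3 (output X)

"ZYYXX"


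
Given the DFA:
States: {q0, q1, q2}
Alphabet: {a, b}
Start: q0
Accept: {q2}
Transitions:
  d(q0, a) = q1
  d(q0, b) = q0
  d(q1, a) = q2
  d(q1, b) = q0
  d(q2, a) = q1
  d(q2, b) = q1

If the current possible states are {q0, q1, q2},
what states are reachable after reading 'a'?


Apply transition on 'a' from each current state:
  d(q0, a) = q1
  d(q1, a) = q2
  d(q2, a) = q1

{q1, q2}


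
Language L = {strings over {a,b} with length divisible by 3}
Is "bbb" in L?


length = 3; 3 mod 3 = 0

Yes, "bbb" is in L


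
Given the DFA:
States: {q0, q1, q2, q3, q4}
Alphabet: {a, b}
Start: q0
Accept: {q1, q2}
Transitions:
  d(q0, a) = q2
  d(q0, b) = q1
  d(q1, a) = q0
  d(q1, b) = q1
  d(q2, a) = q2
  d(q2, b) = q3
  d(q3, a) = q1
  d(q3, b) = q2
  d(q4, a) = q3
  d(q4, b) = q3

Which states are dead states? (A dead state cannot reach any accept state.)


Forward reachability from each state:
  q0 -> reaches accept state q1 (live)
  q1 -> reaches accept state q1 (live)
  q2 -> reaches accept state q1 (live)
  q3 -> reaches accept state q1 (live)
  q4 -> reaches accept state q1 (live)

None (all states can reach an accept state)


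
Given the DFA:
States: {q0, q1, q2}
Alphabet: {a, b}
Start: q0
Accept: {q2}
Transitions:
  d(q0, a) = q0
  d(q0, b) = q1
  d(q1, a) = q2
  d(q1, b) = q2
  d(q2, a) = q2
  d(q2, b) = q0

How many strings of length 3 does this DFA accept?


Enumerating all length-3 strings:
  "aaa" -> q0 [reject]
  "aab" -> q1 [reject]
  "aba" -> q2 [accept]
  "abb" -> q2 [accept]
  "baa" -> q2 [accept]
  "bab" -> q0 [reject]
  "bba" -> q2 [accept]
  "bbb" -> q0 [reject]

4 out of 8


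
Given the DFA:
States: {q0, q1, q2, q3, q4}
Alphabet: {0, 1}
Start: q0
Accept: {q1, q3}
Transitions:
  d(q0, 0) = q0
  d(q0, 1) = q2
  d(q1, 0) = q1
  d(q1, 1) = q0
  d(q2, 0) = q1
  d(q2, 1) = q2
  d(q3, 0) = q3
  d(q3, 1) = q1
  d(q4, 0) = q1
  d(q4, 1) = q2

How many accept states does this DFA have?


Accept states listed: {q1, q3}
Counting: q1(1) q3(2)

2


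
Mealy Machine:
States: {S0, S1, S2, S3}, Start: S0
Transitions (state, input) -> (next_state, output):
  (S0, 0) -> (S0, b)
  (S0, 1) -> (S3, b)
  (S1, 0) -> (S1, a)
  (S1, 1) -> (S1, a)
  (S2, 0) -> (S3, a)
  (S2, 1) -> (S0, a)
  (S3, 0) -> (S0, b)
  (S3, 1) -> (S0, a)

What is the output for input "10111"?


Step-by-step:
  (S0, 1) -> (S3, b)
  (S3, 0) -> (S0, b)
  (S0, 1) -> (S3, b)
  (S3, 1) -> (S0, a)
  (S0, 1) -> (S3, b)

"bbbab"


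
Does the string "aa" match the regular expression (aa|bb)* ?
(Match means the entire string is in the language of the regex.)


|string| = 2; first = 'a'; last = 'a'

Yes, "aa" matches (aa|bb)*


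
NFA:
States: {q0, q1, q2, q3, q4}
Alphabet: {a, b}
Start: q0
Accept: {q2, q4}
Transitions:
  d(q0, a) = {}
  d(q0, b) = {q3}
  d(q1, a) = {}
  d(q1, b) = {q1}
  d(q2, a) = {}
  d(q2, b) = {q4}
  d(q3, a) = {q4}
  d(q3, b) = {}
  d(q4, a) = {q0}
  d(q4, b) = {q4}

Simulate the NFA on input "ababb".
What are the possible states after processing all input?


Start: {q0}
  --a--> {}
  --b--> {}
  --a--> {}
  --b--> {}
  --b--> {}

{} (empty set, no valid transitions)


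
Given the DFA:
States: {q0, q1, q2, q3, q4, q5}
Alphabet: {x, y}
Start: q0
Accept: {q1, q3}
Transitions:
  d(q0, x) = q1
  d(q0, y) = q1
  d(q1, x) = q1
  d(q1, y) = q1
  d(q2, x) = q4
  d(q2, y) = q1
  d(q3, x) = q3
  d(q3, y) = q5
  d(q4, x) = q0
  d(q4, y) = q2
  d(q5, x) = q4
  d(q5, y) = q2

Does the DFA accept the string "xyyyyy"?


Trace: q0 -> q1 -> q1 -> q1 -> q1 -> q1 -> q1
Final state: q1
Accept states: {q1, q3}

Yes, accepted (final state q1 is an accept state)


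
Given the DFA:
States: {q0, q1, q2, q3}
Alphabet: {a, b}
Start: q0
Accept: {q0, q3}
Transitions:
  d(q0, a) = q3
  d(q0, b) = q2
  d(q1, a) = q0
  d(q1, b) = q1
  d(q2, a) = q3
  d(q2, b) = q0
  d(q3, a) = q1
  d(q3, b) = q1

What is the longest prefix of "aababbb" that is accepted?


Run the DFA, marking each prefix where the state is accepting:
  "" -> q0 [accept]
  "a" -> q3 [accept]
  "aa" -> q1 [reject]
  "aab" -> q1 [reject]
  "aaba" -> q0 [accept]
  "aabab" -> q2 [reject]
  "aababb" -> q0 [accept]
  "aababbb" -> q2 [reject]

"aababb"


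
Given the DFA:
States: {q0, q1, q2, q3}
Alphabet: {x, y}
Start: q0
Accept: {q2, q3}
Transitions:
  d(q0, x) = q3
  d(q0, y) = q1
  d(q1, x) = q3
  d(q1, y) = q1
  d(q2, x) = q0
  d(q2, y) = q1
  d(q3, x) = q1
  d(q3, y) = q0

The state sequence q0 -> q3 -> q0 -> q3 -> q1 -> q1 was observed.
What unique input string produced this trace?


Trace back each transition to find the symbol:
  q0 --[x]--> q3
  q3 --[y]--> q0
  q0 --[x]--> q3
  q3 --[x]--> q1
  q1 --[y]--> q1

"xyxxy"


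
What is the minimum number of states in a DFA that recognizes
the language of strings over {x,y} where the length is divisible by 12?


States track (length) mod 12.
Need 12 states: one per remainder 0..11; accept = remainder 0.

12


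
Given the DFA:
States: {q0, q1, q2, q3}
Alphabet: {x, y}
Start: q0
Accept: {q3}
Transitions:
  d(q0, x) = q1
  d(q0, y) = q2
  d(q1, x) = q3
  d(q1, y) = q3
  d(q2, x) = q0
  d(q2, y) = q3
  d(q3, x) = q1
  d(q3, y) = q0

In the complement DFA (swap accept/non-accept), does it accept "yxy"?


Trace: q0 -> q2 -> q0 -> q2
Final: q2
Original accept: {q3}
Complement: q2 is not in original accept

Yes, complement accepts (original rejects)


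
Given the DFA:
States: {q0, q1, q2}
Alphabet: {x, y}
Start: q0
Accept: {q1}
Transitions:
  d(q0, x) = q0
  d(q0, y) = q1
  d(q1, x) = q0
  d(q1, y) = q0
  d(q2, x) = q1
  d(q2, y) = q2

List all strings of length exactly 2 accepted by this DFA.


All strings of length 2: 4 total
Accepted: 1

"xy"


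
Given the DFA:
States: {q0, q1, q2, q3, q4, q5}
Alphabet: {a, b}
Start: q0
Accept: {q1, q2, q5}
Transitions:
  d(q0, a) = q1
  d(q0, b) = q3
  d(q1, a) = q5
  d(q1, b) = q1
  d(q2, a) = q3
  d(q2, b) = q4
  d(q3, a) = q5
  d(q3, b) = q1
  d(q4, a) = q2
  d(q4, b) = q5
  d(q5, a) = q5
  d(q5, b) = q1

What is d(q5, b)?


Looking up transition d(q5, b)

q1


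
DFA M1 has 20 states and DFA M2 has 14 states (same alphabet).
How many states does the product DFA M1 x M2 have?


Product construction pairs every M1 state with every M2 state.
20 * 14 = 280

280


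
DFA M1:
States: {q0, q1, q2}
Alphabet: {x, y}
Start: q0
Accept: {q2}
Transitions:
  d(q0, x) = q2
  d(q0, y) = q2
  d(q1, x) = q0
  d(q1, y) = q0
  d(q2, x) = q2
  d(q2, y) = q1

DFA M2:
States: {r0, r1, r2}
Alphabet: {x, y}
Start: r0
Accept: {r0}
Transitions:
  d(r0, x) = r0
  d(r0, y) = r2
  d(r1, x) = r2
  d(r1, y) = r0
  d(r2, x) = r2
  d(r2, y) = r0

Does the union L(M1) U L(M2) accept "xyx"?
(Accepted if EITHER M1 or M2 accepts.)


M1: final=q0 accepted=False
M2: final=r2 accepted=False

No, union rejects (neither accepts)


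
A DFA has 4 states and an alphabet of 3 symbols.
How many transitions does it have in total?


Each state has exactly one transition per symbol.
4 * 3 = 12

12


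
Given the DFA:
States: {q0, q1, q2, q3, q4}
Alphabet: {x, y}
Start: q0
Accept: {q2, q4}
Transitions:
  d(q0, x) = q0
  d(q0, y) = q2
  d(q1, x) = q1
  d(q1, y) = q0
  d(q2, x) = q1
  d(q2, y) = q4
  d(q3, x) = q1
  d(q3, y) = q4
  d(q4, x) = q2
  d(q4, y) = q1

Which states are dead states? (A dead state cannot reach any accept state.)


Forward reachability from each state:
  q0 -> reaches accept state q2 (live)
  q1 -> reaches accept state q2 (live)
  q2 -> reaches accept state q2 (live)
  q3 -> reaches accept state q2 (live)
  q4 -> reaches accept state q2 (live)

None (all states can reach an accept state)


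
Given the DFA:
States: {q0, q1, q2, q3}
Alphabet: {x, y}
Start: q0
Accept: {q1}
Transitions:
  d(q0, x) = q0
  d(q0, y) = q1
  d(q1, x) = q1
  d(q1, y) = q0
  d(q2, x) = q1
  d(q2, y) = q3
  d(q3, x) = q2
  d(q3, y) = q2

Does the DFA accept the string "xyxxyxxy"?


Trace: q0 -> q0 -> q1 -> q1 -> q1 -> q0 -> q0 -> q0 -> q1
Final state: q1
Accept states: {q1}

Yes, accepted (final state q1 is an accept state)


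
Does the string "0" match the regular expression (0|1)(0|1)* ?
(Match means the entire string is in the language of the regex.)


|string| = 1; first = '0'; last = '0'

Yes, "0" matches (0|1)(0|1)*


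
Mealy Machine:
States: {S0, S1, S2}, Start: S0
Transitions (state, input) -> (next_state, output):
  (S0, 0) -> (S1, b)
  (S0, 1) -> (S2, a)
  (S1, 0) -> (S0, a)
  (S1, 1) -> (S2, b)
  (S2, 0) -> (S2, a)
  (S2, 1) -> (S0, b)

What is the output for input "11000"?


Step-by-step:
  (S0, 1) -> (S2, a)
  (S2, 1) -> (S0, b)
  (S0, 0) -> (S1, b)
  (S1, 0) -> (S0, a)
  (S0, 0) -> (S1, b)

"abbab"


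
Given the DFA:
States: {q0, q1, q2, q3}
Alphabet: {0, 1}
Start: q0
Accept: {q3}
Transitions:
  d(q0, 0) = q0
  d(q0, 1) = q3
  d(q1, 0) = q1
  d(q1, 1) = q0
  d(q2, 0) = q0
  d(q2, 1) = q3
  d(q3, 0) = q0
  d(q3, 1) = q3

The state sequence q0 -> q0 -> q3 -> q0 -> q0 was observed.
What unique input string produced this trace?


Trace back each transition to find the symbol:
  q0 --[0]--> q0
  q0 --[1]--> q3
  q3 --[0]--> q0
  q0 --[0]--> q0

"0100"


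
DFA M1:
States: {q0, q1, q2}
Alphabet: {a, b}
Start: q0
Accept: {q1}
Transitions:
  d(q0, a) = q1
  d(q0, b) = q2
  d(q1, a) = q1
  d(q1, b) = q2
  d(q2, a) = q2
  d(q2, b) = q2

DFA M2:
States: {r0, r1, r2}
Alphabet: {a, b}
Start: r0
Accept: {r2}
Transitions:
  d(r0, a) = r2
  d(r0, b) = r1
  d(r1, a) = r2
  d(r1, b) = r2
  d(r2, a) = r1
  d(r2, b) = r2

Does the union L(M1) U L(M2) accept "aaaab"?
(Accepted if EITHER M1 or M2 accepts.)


M1: final=q2 accepted=False
M2: final=r2 accepted=True

Yes, union accepts


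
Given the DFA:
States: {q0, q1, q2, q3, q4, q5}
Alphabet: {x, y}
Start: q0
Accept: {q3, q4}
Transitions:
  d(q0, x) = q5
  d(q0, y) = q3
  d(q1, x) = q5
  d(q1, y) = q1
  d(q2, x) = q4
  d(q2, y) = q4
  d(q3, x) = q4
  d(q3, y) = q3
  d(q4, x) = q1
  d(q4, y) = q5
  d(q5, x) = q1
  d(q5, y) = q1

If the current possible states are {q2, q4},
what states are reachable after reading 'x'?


Apply transition on 'x' from each current state:
  d(q2, x) = q4
  d(q4, x) = q1

{q1, q4}


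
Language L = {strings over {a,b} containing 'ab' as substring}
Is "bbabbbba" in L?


'ab' occurs at index 2

Yes, "bbabbbba" is in L


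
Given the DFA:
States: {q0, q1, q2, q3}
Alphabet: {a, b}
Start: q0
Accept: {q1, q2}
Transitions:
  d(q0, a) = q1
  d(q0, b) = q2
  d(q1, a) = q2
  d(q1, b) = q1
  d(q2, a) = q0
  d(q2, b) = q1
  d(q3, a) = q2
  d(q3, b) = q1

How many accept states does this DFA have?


Accept states listed: {q1, q2}
Counting: q1(1) q2(2)

2


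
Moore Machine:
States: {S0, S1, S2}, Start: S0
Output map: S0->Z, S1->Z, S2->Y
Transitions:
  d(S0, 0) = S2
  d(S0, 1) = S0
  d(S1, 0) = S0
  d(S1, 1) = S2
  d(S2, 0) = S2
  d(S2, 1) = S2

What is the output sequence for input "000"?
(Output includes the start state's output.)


Start: S0 (output Z)
  --0--> S2 (output Y)
  --0--> S2 (output Y)
  --0--> S2 (output Y)

"ZYYY"


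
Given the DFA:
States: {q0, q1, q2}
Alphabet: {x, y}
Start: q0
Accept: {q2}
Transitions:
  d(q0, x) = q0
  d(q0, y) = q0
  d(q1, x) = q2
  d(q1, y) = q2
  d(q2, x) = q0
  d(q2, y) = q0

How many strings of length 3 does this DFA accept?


Enumerating all length-3 strings:
  "xxx" -> q0 [reject]
  "xxy" -> q0 [reject]
  "xyx" -> q0 [reject]
  "xyy" -> q0 [reject]
  "yxx" -> q0 [reject]
  "yxy" -> q0 [reject]
  "yyx" -> q0 [reject]
  "yyy" -> q0 [reject]

0 out of 8


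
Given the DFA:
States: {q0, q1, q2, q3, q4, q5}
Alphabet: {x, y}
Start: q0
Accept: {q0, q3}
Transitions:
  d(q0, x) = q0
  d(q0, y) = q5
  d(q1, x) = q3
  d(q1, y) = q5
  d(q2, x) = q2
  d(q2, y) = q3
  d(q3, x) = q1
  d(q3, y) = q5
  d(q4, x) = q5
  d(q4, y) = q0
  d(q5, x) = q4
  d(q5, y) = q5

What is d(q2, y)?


Looking up transition d(q2, y)

q3


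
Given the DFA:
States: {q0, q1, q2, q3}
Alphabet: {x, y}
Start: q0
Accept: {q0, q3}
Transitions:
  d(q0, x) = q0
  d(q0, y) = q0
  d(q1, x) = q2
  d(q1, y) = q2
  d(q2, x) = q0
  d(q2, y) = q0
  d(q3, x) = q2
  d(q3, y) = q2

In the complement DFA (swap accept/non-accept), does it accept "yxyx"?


Trace: q0 -> q0 -> q0 -> q0 -> q0
Final: q0
Original accept: {q0, q3}
Complement: q0 is in original accept

No, complement rejects (original accepts)


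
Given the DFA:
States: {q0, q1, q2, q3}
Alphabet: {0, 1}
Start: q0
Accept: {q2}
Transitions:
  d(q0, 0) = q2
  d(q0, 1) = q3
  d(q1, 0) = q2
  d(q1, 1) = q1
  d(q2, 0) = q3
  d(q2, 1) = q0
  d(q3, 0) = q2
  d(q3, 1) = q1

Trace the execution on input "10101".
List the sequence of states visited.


Input: 10101
d(q0, 1) = q3
d(q3, 0) = q2
d(q2, 1) = q0
d(q0, 0) = q2
d(q2, 1) = q0


q0 -> q3 -> q2 -> q0 -> q2 -> q0


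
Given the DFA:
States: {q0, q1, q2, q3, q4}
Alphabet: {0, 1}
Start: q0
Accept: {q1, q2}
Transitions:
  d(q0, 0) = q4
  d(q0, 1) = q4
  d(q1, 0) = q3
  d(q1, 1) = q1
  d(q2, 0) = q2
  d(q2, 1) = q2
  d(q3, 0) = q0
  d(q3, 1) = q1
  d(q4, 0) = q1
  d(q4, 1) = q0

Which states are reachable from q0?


BFS from q0:
  layer 0: {q0}
  layer 1: {q4}
  layer 2: {q1}
  layer 3: {q3}

{q0, q1, q3, q4}


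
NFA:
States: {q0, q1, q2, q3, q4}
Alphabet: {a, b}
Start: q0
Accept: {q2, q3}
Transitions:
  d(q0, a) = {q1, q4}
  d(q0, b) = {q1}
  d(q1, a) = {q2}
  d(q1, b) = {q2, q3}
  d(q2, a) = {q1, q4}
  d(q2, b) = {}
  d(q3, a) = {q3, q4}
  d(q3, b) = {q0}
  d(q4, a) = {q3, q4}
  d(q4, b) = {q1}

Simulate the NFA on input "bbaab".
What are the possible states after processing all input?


Start: {q0}
  --b--> {q1}
  --b--> {q2, q3}
  --a--> {q1, q3, q4}
  --a--> {q2, q3, q4}
  --b--> {q0, q1}

{q0, q1}


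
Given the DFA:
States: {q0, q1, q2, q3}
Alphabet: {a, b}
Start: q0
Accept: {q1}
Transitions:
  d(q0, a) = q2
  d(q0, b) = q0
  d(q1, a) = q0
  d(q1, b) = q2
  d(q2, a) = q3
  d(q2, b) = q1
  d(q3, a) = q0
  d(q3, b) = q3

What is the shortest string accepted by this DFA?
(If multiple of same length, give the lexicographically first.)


BFS by string length (lex-first path to each state shown):
  len 0: q0<-""
  len 1: q0<-"b", q2<-"a"
  len 2: q0<-"bb", q1<-"ab", q2<-"ba", q3<-"aa"
Found accept state at length 2.

"ab"


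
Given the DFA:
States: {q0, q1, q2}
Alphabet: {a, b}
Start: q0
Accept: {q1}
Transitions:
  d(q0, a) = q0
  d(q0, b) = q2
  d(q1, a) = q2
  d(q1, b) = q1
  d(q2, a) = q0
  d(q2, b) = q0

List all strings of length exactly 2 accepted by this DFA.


All strings of length 2: 4 total
Accepted: 0

None


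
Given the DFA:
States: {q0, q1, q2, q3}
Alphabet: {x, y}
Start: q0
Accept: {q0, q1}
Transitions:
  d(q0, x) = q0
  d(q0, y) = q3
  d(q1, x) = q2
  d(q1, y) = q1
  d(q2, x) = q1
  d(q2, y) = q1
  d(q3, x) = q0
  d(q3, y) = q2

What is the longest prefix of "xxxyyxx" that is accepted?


Run the DFA, marking each prefix where the state is accepting:
  "" -> q0 [accept]
  "x" -> q0 [accept]
  "xx" -> q0 [accept]
  "xxx" -> q0 [accept]
  "xxxy" -> q3 [reject]
  "xxxyy" -> q2 [reject]
  "xxxyyx" -> q1 [accept]
  "xxxyyxx" -> q2 [reject]

"xxxyyx"


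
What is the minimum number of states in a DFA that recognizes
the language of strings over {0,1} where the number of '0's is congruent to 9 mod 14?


States track (count of '0') mod 14.
Need 14 states: one per remainder 0..13; accept = remainder 9.

14


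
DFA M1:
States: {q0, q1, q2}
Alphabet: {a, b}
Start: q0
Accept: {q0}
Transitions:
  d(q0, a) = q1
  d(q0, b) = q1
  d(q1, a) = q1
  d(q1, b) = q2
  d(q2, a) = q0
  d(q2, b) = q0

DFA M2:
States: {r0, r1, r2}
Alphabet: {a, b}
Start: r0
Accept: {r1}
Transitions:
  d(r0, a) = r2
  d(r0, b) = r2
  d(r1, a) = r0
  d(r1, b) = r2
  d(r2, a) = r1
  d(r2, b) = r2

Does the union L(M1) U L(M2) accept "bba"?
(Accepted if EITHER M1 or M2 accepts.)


M1: final=q0 accepted=True
M2: final=r1 accepted=True

Yes, union accepts


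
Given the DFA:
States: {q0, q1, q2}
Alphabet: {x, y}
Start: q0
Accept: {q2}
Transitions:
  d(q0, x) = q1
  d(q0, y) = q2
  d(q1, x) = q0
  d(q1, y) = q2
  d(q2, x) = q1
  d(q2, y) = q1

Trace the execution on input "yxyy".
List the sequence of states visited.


Input: yxyy
d(q0, y) = q2
d(q2, x) = q1
d(q1, y) = q2
d(q2, y) = q1


q0 -> q2 -> q1 -> q2 -> q1


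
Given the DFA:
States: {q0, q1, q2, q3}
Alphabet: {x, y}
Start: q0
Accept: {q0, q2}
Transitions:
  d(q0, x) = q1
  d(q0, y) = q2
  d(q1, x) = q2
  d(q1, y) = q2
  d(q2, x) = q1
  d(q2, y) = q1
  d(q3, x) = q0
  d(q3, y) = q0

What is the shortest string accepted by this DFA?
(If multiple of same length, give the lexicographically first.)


BFS by string length (lex-first path to each state shown):
  len 0: q0<-""
Found accept state at length 0.

"" (empty string)


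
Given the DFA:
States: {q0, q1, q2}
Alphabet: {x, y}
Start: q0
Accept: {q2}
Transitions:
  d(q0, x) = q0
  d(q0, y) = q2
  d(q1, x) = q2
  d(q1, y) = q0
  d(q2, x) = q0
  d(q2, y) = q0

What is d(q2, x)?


Looking up transition d(q2, x)

q0


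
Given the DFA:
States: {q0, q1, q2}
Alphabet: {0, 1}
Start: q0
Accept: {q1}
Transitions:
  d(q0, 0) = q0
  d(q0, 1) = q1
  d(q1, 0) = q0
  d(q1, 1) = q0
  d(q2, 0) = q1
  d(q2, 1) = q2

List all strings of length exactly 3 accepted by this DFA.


All strings of length 3: 8 total
Accepted: 3

"001", "101", "111"


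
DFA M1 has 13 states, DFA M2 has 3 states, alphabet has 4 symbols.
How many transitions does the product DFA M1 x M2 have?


Product DFA has 13 * 3 = 39 states.
Each has 4 transitions: 39 * 4 = 156

156


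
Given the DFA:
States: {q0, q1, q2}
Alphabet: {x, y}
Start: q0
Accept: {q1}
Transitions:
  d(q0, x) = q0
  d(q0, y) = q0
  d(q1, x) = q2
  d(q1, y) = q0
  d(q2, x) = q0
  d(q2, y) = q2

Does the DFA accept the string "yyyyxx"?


Trace: q0 -> q0 -> q0 -> q0 -> q0 -> q0 -> q0
Final state: q0
Accept states: {q1}

No, rejected (final state q0 is not an accept state)


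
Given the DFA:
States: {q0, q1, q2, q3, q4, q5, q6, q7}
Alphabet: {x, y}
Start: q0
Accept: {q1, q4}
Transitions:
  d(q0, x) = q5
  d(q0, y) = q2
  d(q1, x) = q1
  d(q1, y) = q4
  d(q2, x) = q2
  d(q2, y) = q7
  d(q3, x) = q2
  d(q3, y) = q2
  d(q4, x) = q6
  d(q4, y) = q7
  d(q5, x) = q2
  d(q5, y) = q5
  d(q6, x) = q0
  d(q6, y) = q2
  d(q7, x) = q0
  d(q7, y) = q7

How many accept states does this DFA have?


Accept states listed: {q1, q4}
Counting: q1(1) q4(2)

2


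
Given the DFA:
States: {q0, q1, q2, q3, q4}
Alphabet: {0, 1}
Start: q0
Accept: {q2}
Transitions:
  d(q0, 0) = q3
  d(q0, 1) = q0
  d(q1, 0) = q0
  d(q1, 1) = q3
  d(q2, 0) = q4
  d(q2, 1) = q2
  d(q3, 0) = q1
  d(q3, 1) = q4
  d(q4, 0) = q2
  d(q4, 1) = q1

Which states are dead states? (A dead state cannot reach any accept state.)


Forward reachability from each state:
  q0 -> reaches accept state q2 (live)
  q1 -> reaches accept state q2 (live)
  q2 -> reaches accept state q2 (live)
  q3 -> reaches accept state q2 (live)
  q4 -> reaches accept state q2 (live)

None (all states can reach an accept state)


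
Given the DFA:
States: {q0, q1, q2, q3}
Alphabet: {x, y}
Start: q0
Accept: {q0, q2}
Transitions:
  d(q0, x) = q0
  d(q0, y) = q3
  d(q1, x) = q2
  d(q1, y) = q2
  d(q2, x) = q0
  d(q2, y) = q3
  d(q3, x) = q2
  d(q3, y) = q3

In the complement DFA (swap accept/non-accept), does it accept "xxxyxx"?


Trace: q0 -> q0 -> q0 -> q0 -> q3 -> q2 -> q0
Final: q0
Original accept: {q0, q2}
Complement: q0 is in original accept

No, complement rejects (original accepts)


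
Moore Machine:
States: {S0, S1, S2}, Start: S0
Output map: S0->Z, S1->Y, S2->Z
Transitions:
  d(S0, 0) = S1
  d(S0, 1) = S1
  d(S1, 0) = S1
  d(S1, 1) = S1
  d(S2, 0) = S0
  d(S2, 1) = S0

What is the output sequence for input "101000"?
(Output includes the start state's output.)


Start: S0 (output Z)
  --1--> S1 (output Y)
  --0--> S1 (output Y)
  --1--> S1 (output Y)
  --0--> S1 (output Y)
  --0--> S1 (output Y)
  --0--> S1 (output Y)

"ZYYYYYY"


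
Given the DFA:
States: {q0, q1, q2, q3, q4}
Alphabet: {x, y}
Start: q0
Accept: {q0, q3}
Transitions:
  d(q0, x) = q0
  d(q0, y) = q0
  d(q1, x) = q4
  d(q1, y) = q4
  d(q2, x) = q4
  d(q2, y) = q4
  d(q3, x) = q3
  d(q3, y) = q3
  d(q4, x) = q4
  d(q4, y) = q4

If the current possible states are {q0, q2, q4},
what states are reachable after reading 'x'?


Apply transition on 'x' from each current state:
  d(q0, x) = q0
  d(q2, x) = q4
  d(q4, x) = q4

{q0, q4}


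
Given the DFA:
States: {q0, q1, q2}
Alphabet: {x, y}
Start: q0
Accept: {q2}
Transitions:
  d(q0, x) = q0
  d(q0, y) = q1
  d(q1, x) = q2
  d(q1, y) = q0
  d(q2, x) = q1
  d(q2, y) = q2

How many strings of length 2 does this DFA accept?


Enumerating all length-2 strings:
  "xx" -> q0 [reject]
  "xy" -> q1 [reject]
  "yx" -> q2 [accept]
  "yy" -> q0 [reject]

1 out of 4


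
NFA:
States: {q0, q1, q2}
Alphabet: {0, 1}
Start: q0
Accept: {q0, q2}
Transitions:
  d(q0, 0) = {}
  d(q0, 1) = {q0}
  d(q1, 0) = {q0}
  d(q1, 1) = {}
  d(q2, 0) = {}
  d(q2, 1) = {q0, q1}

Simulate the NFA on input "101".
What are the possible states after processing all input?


Start: {q0}
  --1--> {q0}
  --0--> {}
  --1--> {}

{} (empty set, no valid transitions)


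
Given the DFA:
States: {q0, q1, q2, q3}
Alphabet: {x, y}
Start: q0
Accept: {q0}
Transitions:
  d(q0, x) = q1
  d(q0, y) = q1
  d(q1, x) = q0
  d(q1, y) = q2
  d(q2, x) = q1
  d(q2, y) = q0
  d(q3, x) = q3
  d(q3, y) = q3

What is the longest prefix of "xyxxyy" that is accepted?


Run the DFA, marking each prefix where the state is accepting:
  "" -> q0 [accept]
  "x" -> q1 [reject]
  "xy" -> q2 [reject]
  "xyx" -> q1 [reject]
  "xyxx" -> q0 [accept]
  "xyxxy" -> q1 [reject]
  "xyxxyy" -> q2 [reject]

"xyxx"


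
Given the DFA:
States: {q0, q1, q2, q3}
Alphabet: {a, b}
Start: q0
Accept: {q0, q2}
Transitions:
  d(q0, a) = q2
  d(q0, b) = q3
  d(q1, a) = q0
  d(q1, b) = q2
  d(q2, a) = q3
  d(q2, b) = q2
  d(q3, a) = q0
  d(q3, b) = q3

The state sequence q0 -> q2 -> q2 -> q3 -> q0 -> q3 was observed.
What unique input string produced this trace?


Trace back each transition to find the symbol:
  q0 --[a]--> q2
  q2 --[b]--> q2
  q2 --[a]--> q3
  q3 --[a]--> q0
  q0 --[b]--> q3

"abaab"


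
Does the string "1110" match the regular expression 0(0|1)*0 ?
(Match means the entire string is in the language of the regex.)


|string| = 4; first = '1'; last = '0'

No, "1110" does not match 0(0|1)*0


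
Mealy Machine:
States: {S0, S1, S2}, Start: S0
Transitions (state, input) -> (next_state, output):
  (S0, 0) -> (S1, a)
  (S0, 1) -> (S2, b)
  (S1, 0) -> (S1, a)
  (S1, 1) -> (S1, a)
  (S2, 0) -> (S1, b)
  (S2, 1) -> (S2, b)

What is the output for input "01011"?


Step-by-step:
  (S0, 0) -> (S1, a)
  (S1, 1) -> (S1, a)
  (S1, 0) -> (S1, a)
  (S1, 1) -> (S1, a)
  (S1, 1) -> (S1, a)

"aaaaa"


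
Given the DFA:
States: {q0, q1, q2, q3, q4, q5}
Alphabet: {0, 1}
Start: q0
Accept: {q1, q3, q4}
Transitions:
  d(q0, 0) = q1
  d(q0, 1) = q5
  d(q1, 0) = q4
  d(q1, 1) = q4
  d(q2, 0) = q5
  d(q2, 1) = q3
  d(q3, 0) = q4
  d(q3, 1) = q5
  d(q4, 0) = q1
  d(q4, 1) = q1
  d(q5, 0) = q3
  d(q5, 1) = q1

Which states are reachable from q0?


BFS from q0:
  layer 0: {q0}
  layer 1: {q1, q5}
  layer 2: {q3, q4}

{q0, q1, q3, q4, q5}


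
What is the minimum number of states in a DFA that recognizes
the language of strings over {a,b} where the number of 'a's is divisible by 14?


States track (count of 'a') mod 14.
Need 14 states: one per remainder 0..13; accept = remainder 0.

14


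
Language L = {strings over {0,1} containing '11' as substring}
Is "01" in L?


'11' does not occur

No, "01" is not in L


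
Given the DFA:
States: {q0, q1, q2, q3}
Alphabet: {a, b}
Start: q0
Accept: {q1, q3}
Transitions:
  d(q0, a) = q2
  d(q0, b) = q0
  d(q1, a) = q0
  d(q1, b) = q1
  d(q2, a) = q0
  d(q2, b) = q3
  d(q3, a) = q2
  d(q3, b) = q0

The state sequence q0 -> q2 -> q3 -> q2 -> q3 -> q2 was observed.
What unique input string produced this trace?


Trace back each transition to find the symbol:
  q0 --[a]--> q2
  q2 --[b]--> q3
  q3 --[a]--> q2
  q2 --[b]--> q3
  q3 --[a]--> q2

"ababa"


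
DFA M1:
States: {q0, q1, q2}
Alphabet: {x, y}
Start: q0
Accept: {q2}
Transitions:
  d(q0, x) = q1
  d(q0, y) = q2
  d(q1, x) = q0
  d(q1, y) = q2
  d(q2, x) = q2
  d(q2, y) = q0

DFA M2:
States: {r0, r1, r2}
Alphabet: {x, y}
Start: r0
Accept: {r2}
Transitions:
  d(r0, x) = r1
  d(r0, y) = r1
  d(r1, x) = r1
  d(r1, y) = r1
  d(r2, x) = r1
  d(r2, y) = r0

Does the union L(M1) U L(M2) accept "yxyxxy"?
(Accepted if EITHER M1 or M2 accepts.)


M1: final=q2 accepted=True
M2: final=r1 accepted=False

Yes, union accepts


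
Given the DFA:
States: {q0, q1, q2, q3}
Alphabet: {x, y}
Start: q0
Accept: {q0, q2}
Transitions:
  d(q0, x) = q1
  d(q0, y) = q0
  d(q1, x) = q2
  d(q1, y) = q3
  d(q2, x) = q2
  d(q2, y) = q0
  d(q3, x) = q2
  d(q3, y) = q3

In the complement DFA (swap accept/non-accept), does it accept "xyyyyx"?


Trace: q0 -> q1 -> q3 -> q3 -> q3 -> q3 -> q2
Final: q2
Original accept: {q0, q2}
Complement: q2 is in original accept

No, complement rejects (original accepts)


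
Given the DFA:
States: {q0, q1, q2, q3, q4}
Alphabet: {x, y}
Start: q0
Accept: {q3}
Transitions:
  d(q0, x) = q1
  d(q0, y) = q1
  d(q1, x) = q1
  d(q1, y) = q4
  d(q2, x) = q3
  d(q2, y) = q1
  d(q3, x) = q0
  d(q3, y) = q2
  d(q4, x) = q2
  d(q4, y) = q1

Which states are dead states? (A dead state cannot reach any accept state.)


Forward reachability from each state:
  q0 -> reaches accept state q3 (live)
  q1 -> reaches accept state q3 (live)
  q2 -> reaches accept state q3 (live)
  q3 -> reaches accept state q3 (live)
  q4 -> reaches accept state q3 (live)

None (all states can reach an accept state)


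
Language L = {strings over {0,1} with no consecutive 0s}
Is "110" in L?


'00' does not occur

Yes, "110" is in L


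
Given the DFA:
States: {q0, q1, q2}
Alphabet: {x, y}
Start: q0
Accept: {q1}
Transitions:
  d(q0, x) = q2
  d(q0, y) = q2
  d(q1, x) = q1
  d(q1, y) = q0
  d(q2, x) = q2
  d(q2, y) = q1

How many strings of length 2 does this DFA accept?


Enumerating all length-2 strings:
  "xx" -> q2 [reject]
  "xy" -> q1 [accept]
  "yx" -> q2 [reject]
  "yy" -> q1 [accept]

2 out of 4


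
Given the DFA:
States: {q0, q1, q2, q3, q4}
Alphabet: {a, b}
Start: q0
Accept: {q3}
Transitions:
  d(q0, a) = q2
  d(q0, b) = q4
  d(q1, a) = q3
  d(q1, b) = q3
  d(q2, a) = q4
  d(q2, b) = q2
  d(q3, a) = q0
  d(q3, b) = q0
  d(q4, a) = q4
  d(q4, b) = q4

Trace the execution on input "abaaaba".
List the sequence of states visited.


Input: abaaaba
d(q0, a) = q2
d(q2, b) = q2
d(q2, a) = q4
d(q4, a) = q4
d(q4, a) = q4
d(q4, b) = q4
d(q4, a) = q4


q0 -> q2 -> q2 -> q4 -> q4 -> q4 -> q4 -> q4


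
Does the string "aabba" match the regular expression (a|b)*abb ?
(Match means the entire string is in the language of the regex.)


|string| = 5; first = 'a'; last = 'a'

No, "aabba" does not match (a|b)*abb


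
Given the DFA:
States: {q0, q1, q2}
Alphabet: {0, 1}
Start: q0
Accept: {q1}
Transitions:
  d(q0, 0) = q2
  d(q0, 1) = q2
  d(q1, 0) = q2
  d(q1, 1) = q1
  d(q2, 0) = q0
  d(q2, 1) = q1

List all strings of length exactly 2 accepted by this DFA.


All strings of length 2: 4 total
Accepted: 2

"01", "11"


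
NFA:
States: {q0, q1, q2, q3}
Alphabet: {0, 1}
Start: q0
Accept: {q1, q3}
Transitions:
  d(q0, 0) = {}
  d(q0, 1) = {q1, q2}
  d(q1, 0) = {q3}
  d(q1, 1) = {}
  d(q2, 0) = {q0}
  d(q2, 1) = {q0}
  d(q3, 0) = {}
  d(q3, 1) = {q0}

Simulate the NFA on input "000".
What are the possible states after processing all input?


Start: {q0}
  --0--> {}
  --0--> {}
  --0--> {}

{} (empty set, no valid transitions)


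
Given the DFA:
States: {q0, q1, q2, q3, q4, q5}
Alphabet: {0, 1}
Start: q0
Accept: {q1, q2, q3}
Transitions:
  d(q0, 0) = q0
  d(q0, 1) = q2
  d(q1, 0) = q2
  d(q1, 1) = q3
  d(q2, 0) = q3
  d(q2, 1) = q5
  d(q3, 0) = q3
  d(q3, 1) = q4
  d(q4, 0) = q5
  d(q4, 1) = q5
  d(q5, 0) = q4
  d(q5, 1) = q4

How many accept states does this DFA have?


Accept states listed: {q1, q2, q3}
Counting: q1(1) q2(2) q3(3)

3


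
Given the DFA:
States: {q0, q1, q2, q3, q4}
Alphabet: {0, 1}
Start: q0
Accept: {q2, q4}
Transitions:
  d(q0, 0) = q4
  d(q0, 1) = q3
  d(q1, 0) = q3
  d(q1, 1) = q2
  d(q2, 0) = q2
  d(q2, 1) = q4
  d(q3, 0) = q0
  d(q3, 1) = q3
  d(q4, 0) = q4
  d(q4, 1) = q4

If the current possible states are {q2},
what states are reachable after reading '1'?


Apply transition on '1' from each current state:
  d(q2, 1) = q4

{q4}


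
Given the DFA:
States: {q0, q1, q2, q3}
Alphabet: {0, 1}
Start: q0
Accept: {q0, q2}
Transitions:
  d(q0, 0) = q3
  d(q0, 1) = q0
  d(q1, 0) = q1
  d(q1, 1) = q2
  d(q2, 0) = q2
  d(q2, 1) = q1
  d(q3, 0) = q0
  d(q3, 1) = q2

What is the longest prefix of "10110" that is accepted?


Run the DFA, marking each prefix where the state is accepting:
  "" -> q0 [accept]
  "1" -> q0 [accept]
  "10" -> q3 [reject]
  "101" -> q2 [accept]
  "1011" -> q1 [reject]
  "10110" -> q1 [reject]

"101"


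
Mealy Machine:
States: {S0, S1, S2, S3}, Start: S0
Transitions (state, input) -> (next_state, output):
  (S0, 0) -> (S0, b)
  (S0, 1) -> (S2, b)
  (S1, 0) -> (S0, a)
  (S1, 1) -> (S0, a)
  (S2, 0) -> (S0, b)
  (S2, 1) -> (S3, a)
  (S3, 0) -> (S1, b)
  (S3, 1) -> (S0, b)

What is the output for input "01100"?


Step-by-step:
  (S0, 0) -> (S0, b)
  (S0, 1) -> (S2, b)
  (S2, 1) -> (S3, a)
  (S3, 0) -> (S1, b)
  (S1, 0) -> (S0, a)

"bbaba"


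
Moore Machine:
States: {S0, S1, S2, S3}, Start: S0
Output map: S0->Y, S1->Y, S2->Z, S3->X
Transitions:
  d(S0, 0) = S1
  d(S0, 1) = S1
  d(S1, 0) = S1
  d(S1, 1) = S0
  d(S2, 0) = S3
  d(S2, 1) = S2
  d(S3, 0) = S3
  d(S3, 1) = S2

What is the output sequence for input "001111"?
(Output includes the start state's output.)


Start: S0 (output Y)
  --0--> S1 (output Y)
  --0--> S1 (output Y)
  --1--> S0 (output Y)
  --1--> S1 (output Y)
  --1--> S0 (output Y)
  --1--> S1 (output Y)

"YYYYYYY"


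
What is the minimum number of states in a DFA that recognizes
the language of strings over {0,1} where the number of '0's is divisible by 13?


States track (count of '0') mod 13.
Need 13 states: one per remainder 0..12; accept = remainder 0.

13


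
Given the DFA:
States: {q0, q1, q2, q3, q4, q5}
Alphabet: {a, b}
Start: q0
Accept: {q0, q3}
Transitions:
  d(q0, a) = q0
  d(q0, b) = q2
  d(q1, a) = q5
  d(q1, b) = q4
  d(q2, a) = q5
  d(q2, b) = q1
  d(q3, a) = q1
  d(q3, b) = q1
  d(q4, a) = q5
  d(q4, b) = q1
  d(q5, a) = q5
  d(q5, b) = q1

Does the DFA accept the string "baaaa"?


Trace: q0 -> q2 -> q5 -> q5 -> q5 -> q5
Final state: q5
Accept states: {q0, q3}

No, rejected (final state q5 is not an accept state)


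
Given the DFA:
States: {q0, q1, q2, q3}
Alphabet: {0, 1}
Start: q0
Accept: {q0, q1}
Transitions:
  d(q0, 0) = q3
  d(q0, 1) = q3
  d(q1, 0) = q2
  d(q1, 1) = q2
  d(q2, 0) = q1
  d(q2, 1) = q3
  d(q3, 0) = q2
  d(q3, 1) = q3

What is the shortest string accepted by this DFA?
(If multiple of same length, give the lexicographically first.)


BFS by string length (lex-first path to each state shown):
  len 0: q0<-""
Found accept state at length 0.

"" (empty string)


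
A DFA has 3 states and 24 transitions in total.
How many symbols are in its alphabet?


Each state has exactly one transition per symbol.
|alphabet| = transitions / states = 24 / 3 = 8

8


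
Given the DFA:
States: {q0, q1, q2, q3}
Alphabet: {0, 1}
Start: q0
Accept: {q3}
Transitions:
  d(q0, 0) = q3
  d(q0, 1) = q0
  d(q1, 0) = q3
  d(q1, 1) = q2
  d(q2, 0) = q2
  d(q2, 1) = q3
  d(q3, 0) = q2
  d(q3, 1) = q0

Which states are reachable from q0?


BFS from q0:
  layer 0: {q0}
  layer 1: {q3}
  layer 2: {q2}

{q0, q2, q3}
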